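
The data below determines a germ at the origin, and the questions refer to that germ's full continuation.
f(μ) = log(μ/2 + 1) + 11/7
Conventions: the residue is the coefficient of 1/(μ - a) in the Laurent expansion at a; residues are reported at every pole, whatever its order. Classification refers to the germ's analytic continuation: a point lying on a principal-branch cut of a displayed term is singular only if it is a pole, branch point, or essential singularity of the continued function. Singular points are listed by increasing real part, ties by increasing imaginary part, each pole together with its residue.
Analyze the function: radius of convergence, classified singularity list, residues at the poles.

Branch term (1)*log(1 - μ/(-2)): its argument vanishes at μ = -2, a logarithmic branch point, modulus 2.
The radius of convergence is the smallest modulus among the singular points: 2.

Radius of convergence at 0: 2.
At -2: a logarithmic branch point.


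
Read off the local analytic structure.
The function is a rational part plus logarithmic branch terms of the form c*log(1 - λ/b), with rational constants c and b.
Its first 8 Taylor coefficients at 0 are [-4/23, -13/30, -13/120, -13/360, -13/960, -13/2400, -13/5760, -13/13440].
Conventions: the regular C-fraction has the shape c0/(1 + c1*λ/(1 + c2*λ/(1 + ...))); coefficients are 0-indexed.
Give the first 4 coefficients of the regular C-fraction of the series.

Taylor coefficients (read off): a_0 = -4/23, a_1 = -13/30, a_2 = -13/120, a_3 = -13/360.
c0 = a_0 = -4/23. Peel one level at a time: if S = 1 + c*λ/S' with S'(0) = 1, then c is the λ-coefficient of S and S' = c*λ/(S - 1).
S_1 = c0/f = 1 + (-299/120)*λ + (80431/14400)*λ^2 + ...; c1 = -299/120.
S_2 = c1*λ/(S_1 - 1) = 1 + (269/120)*λ + (-1/48)*λ^2 + ...; c2 = 269/120.
S_3 = c2*λ/(S_2 - 1) = 1 + (5/538)*λ + ...; c3 = 5/538.

The regular C-fraction coefficients are [-4/23, -299/120, 269/120, 5/538].


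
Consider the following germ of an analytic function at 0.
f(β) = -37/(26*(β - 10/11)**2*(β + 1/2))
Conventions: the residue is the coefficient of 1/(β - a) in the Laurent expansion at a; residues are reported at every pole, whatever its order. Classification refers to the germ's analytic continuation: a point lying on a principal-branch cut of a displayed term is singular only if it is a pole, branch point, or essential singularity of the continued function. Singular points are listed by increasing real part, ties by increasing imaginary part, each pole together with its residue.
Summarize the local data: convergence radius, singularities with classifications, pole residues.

Denominator factor (β - 10/11)^2: pole of order 2 at 10/11, modulus 10/11.
Denominator factor (β + 1/2): pole of order 1 at -1/2, modulus 1/2.
The radius of convergence is the smallest modulus among the singular points: 1/2.
At the order-1 pole -1/2 set g(β) = (β - (-1/2))*f(β) = -37/(26*(β - 10/11)**2).
Simple pole: residue = g(a) at a = -1/2, which is -8954/12493.
At the order-2 pole 10/11 set g(β) = (β - (10/11))^2*f(β) = -37/(26*(β + 1/2)).
Order-2 pole: residue = g'(a); g'(10/11) = 8954/12493, so the residue is 8954/12493.
List the singular points by increasing real part (a conjugate pair: the negative imaginary part first).

Radius of convergence at 0: 1/2.
At -1/2: a pole of order 1; residue -8954/12493.
At 10/11: a pole of order 2; residue 8954/12493.


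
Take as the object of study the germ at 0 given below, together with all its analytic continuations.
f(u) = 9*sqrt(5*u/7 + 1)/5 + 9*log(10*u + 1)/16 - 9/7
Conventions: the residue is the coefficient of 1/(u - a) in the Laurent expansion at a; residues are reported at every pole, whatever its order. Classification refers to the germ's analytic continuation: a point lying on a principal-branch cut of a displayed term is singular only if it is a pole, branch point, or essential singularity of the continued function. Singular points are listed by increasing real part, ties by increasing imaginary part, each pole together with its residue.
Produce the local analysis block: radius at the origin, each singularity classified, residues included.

Radius of convergence at 0: 1/10.
At -7/5: an algebraic (square-root) branch point.
At -1/10: a logarithmic branch point.

Branch term (9/16)*log(1 - u/(-1/10)): its argument vanishes at u = -1/10, a logarithmic branch point, modulus 1/10.
Branch term (9/5)*sqrt(1 - u/(-7/5)): its argument vanishes at u = -7/5, a square-root branch point, modulus 7/5.
The radius of convergence is the smallest modulus among the singular points: 1/10.
List the singular points by increasing real part (a conjugate pair: the negative imaginary part first).


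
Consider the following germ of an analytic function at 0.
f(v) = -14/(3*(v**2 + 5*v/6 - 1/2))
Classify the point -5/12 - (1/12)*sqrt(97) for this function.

The denominator factor v**2 + 5*v/6 - 1/2 vanishes at -5/12 - (1/12)*sqrt(97) and appears to the power 1; the numerator there equals -14/3, nonzero, and no other factor vanishes.
Hence a pole whose order is the multiplicity, 1.

The point is a pole of order 1.


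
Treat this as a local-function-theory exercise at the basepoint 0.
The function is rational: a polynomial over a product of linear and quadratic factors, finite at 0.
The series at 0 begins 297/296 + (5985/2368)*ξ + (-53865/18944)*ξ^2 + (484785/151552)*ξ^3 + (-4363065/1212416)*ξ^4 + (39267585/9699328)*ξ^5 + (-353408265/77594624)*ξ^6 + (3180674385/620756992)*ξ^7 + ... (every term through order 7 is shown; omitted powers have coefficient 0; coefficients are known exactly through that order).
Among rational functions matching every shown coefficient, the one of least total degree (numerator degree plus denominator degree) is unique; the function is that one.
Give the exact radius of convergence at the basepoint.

No rational of total degree below 2 reproduces all 8 coefficients; solving the [1/1] Pade equations on them gives f(ξ) = (13*ξ/4 + 33/37)/(ξ + 8/9), whose expansion matches every shown term.
Denominator factor (ξ + 8/9): pole of order 1 at -8/9, modulus 8/9.
The radius of convergence is the smallest modulus among the singular points: 8/9.

The radius of convergence is 8/9.


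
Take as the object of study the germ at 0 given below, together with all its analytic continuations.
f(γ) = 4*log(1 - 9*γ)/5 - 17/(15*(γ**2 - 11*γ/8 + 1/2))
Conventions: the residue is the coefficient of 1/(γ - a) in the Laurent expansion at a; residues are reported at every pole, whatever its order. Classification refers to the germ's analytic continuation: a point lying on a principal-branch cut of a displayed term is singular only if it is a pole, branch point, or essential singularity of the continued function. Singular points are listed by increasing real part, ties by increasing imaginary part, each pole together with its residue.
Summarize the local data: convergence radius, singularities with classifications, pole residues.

Radius of convergence at 0: 1/9.
At 1/9: a logarithmic branch point.
At (11/16) - ((1/16)*sqrt(7))*i: a pole of order 1; residue -((136/105)*sqrt(7))*i.
At (11/16) + ((1/16)*sqrt(7))*i: a pole of order 1; residue ((136/105)*sqrt(7))*i.

Denominator factor (γ**2 - 11*γ/8 + 1/2): discriminant -7/64, complex-conjugate roots (11/16) + ((1/16)*sqrt(7))*i and (11/16) - ((1/16)*sqrt(7))*i; poles of order 1, moduli (1/2)*sqrt(2) and (1/2)*sqrt(2).
Branch term (4/5)*log(1 - γ/(1/9)): its argument vanishes at γ = 1/9, a logarithmic branch point, modulus 1/9.
The radius of convergence is the smallest modulus among the singular points: 1/9.
The branch term is analytic at (11/16) - ((1/16)*sqrt(7))*i and contributes nothing to the residue; only the rational part matters.
The factor γ**2 - 11*γ/8 + 1/2 splits as (γ - a)(γ - a') with a = (11/16) - ((1/16)*sqrt(7))*i, a' = (11/16) + ((1/16)*sqrt(7))*i. At the order-1 pole a set g(γ) = (γ - a)*(rational part) = [-17/15] / (γ - a').
Simple pole: residue = g(a) at a = (11/16) - ((1/16)*sqrt(7))*i, which is -((136/105)*sqrt(7))*i.
The branch term is analytic at (11/16) + ((1/16)*sqrt(7))*i and contributes nothing to the residue; only the rational part matters.
The factor γ**2 - 11*γ/8 + 1/2 splits as (γ - a)(γ - a') with a = (11/16) + ((1/16)*sqrt(7))*i, a' = (11/16) - ((1/16)*sqrt(7))*i. At the order-1 pole a set g(γ) = (γ - a)*(rational part) = [-17/15] / (γ - a').
Simple pole: residue = g(a) at a = (11/16) + ((1/16)*sqrt(7))*i, which is ((136/105)*sqrt(7))*i.
List the singular points by increasing real part (a conjugate pair: the negative imaginary part first).


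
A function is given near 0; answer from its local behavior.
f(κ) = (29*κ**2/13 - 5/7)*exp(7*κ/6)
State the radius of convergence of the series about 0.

The factor exp(7*κ/6) is entire and contributes no finite singular point.
The polynomial part has no poles.
No finite singular points: the Taylor series at 0 converges everywhere.

The radius of convergence is infinite.


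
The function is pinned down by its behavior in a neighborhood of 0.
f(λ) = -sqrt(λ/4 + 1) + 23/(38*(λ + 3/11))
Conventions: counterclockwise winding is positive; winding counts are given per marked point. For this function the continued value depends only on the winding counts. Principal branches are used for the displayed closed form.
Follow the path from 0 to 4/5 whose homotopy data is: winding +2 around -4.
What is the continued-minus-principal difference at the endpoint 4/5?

Continued minus principal equals 0.

The rational part is single-valued and drops out of the difference; each branch term changes only by its own monodromy.
(-1)*sqrt(1 - λ/(-4)): winding +2 is even, the square root returns to the same sheet, contribution 0.
Summing the contributions at λ = 4/5 gives 0.


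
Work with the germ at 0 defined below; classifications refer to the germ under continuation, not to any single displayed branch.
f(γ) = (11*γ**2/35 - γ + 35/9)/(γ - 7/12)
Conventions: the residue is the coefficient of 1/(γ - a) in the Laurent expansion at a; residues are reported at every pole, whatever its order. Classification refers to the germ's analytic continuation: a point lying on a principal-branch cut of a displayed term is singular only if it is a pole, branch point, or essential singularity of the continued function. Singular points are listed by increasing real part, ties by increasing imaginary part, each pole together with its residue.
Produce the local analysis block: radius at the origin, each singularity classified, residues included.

Radius of convergence at 0: 7/12.
At 7/12: a pole of order 1; residue 273/80.

Denominator factor (γ - 7/12): pole of order 1 at 7/12, modulus 7/12.
The radius of convergence is the smallest modulus among the singular points: 7/12.
At the order-1 pole 7/12 set g(γ) = (γ - (7/12))*f(γ) = 11*γ**2/35 - γ + 35/9.
Simple pole: residue = g(a) at a = 7/12, which is 273/80.


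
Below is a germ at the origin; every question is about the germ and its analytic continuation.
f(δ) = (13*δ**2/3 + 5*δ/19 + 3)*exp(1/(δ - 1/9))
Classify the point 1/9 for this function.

The point is an essential singularity.

The exponent 1/(δ - (1/9)) has a pole at 1/9, so exp(1/(δ - (1/9))) takes every nonzero value near it: an essential singularity (not a pole of any order).


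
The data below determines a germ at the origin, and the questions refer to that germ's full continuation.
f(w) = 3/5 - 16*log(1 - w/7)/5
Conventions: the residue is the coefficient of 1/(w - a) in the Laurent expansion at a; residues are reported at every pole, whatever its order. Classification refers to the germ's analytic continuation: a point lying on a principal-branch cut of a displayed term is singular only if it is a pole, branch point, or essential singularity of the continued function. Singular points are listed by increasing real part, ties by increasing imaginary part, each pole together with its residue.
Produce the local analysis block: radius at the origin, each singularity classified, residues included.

Radius of convergence at 0: 7.
At 7: a logarithmic branch point.

Branch term (-16/5)*log(1 - w/(7)): its argument vanishes at w = 7, a logarithmic branch point, modulus 7.
The radius of convergence is the smallest modulus among the singular points: 7.


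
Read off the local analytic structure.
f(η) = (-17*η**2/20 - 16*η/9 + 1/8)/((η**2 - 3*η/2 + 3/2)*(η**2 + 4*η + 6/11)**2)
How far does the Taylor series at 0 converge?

The radius of convergence is 2 - (1/11)*sqrt(418).

Denominator factor (η**2 + 4*η + 6/11)^2: discriminant 152/11, real irrational roots -2 + (1/11)*sqrt(418) and -2 - (1/11)*sqrt(418); poles of order 2, moduli 2 - (1/11)*sqrt(418) and 2 + (1/11)*sqrt(418).
Denominator factor (η**2 - 3*η/2 + 3/2): discriminant -15/4, complex-conjugate roots (3/4) + ((1/4)*sqrt(15))*i and (3/4) - ((1/4)*sqrt(15))*i; poles of order 1, moduli (1/2)*sqrt(6) and (1/2)*sqrt(6).
The radius of convergence is the smallest modulus among the singular points: 2 - (1/11)*sqrt(418).


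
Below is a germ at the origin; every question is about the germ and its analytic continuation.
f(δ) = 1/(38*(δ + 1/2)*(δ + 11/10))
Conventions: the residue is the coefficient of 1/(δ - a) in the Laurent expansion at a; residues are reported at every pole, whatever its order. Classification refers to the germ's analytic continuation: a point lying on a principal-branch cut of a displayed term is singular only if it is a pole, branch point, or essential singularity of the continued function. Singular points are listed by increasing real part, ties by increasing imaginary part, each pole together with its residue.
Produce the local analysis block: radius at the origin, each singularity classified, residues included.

Denominator factor (δ + 11/10): pole of order 1 at -11/10, modulus 11/10.
Denominator factor (δ + 1/2): pole of order 1 at -1/2, modulus 1/2.
The radius of convergence is the smallest modulus among the singular points: 1/2.
At the order-1 pole -11/10 set g(δ) = (δ - (-11/10))*f(δ) = 1/(38*(δ + 1/2)).
Simple pole: residue = g(a) at a = -11/10, which is -5/114.
At the order-1 pole -1/2 set g(δ) = (δ - (-1/2))*f(δ) = 1/(38*(δ + 11/10)).
Simple pole: residue = g(a) at a = -1/2, which is 5/114.
List the singular points by increasing real part (a conjugate pair: the negative imaginary part first).

Radius of convergence at 0: 1/2.
At -11/10: a pole of order 1; residue -5/114.
At -1/2: a pole of order 1; residue 5/114.


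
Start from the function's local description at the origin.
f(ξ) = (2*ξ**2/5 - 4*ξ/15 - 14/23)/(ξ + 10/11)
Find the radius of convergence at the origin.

The radius of convergence is 10/11.

Denominator factor (ξ + 10/11): pole of order 1 at -10/11, modulus 10/11.
The radius of convergence is the smallest modulus among the singular points: 10/11.


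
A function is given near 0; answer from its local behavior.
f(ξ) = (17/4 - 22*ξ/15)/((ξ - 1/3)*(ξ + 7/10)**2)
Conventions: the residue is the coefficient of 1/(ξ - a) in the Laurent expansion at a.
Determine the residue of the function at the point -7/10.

At the order-2 pole -7/10 set g(ξ) = (ξ - (-7/10))^2*f(ξ) = (17/4 - 22*ξ/15)/(ξ - 1/3).
Order-2 pole: residue = g'(a); g'(-7/10) = -3385/961, so the residue is -3385/961.

The residue is -3385/961.


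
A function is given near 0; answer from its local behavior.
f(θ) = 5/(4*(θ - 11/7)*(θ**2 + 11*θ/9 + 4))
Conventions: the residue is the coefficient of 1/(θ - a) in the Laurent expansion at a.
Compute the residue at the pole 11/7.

The residue is 441/2960.

At the order-1 pole 11/7 set g(θ) = (θ - (11/7))*f(θ) = 5/(4*(θ**2 + 11*θ/9 + 4)).
Simple pole: residue = g(a) at a = 11/7, which is 441/2960.


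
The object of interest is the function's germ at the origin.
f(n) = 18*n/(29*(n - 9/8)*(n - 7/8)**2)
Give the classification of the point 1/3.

The point is a regular point.

Denominator factors: n - 9/8 = -19/24 at n = 1/3; n - 7/8 = -13/24 at n = 1/3 — none vanishes.
So the germ continues analytically to 1/3.


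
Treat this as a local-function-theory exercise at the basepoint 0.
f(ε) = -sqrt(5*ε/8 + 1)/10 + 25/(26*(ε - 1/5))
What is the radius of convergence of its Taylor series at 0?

Denominator factor (ε - 1/5): pole of order 1 at 1/5, modulus 1/5.
Branch term (-1/10)*sqrt(1 - ε/(-8/5)): its argument vanishes at ε = -8/5, a square-root branch point, modulus 8/5.
The radius of convergence is the smallest modulus among the singular points: 1/5.

The radius of convergence is 1/5.


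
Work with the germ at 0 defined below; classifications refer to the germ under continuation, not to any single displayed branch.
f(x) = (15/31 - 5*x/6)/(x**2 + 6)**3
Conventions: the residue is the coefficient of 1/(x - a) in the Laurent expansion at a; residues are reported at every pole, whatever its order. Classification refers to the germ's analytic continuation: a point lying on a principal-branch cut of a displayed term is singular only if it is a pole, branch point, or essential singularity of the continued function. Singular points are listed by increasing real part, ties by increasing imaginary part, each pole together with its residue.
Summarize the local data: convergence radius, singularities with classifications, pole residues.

Radius of convergence at 0: sqrt(6).
At -(sqrt(6))*i: a pole of order 3; residue ((5/11904)*sqrt(6))*i.
At (sqrt(6))*i: a pole of order 3; residue -((5/11904)*sqrt(6))*i.

Denominator factor (x**2 + 6)^3: discriminant -24, complex-conjugate roots (sqrt(6))*i and -(sqrt(6))*i; poles of order 3, moduli sqrt(6) and sqrt(6).
The radius of convergence is the smallest modulus among the singular points: sqrt(6).
The factor x**2 + 6 splits as (x - a)(x - a') with a = -(sqrt(6))*i, a' = (sqrt(6))*i. At the order-3 pole a set g(x) = (x - a)^3*f(x) = [15/31 - 5*x/6] / (x - a')^3.
Order-3 pole: residue = g''(a)/2; g''(-(sqrt(6))*i) = ((5/5952)*sqrt(6))*i, so the residue is ((5/11904)*sqrt(6))*i.
The factor x**2 + 6 splits as (x - a)(x - a') with a = (sqrt(6))*i, a' = -(sqrt(6))*i. At the order-3 pole a set g(x) = (x - a)^3*f(x) = [15/31 - 5*x/6] / (x - a')^3.
Order-3 pole: residue = g''(a)/2; g''((sqrt(6))*i) = -((5/5952)*sqrt(6))*i, so the residue is -((5/11904)*sqrt(6))*i.
List the singular points by increasing real part (a conjugate pair: the negative imaginary part first).


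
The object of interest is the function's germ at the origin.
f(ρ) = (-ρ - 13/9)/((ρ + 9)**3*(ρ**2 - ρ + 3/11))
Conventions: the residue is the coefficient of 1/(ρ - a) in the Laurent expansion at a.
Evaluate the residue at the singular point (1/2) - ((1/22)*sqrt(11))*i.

The residue is (-3956821/17624639826) - ((40058051/17624639826)*sqrt(11))*i.

The factor ρ**2 - ρ + 3/11 splits as (ρ - a)(ρ - a') with a = (1/2) - ((1/22)*sqrt(11))*i, a' = (1/2) + ((1/22)*sqrt(11))*i. At the order-1 pole a set g(ρ) = (ρ - a)*f(ρ) = [(-ρ - 13/9)/(ρ + 9)**3] / (ρ - a').
Simple pole: residue = g(a) at a = (1/2) - ((1/22)*sqrt(11))*i, which is (-3956821/17624639826) - ((40058051/17624639826)*sqrt(11))*i.


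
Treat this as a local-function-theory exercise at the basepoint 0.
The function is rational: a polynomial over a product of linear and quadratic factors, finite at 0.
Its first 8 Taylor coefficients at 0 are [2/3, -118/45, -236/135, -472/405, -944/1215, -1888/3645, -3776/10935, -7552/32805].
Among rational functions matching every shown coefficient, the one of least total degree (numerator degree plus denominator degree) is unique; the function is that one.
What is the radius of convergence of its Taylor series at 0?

No rational of total degree below 2 reproduces all 8 coefficients; solving the [1/1] Pade equations on them gives f(n) = (23*n/5 - 1)/(n - 3/2), whose expansion matches every shown term.
Denominator factor (n - 3/2): pole of order 1 at 3/2, modulus 3/2.
The radius of convergence is the smallest modulus among the singular points: 3/2.

The radius of convergence is 3/2.


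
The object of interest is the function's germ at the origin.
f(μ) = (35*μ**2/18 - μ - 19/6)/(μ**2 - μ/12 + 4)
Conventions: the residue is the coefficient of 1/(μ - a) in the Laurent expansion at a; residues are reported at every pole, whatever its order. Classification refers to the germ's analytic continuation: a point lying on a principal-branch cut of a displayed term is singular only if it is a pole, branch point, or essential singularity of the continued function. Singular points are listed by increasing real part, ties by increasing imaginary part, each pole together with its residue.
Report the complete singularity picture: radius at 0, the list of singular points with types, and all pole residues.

Denominator factor (μ**2 - μ/12 + 4): discriminant -2303/144, complex-conjugate roots (1/24) + ((7/24)*sqrt(47))*i and (1/24) - ((7/24)*sqrt(47))*i; poles of order 1, moduli 2 and 2.
The radius of convergence is the smallest modulus among the singular points: 2.
The factor μ**2 - μ/12 + 4 splits as (μ - a)(μ - a') with a = (1/24) - ((7/24)*sqrt(47))*i, a' = (1/24) + ((7/24)*sqrt(47))*i. At the order-1 pole a set g(μ) = (μ - a)*f(μ) = [35*μ**2/18 - μ - 19/6] / (μ - a').
Simple pole: residue = g(a) at a = (1/24) - ((7/24)*sqrt(47))*i, which is (-181/432) - ((173/432)*sqrt(47))*i.
The factor μ**2 - μ/12 + 4 splits as (μ - a)(μ - a') with a = (1/24) + ((7/24)*sqrt(47))*i, a' = (1/24) - ((7/24)*sqrt(47))*i. At the order-1 pole a set g(μ) = (μ - a)*f(μ) = [35*μ**2/18 - μ - 19/6] / (μ - a').
Simple pole: residue = g(a) at a = (1/24) + ((7/24)*sqrt(47))*i, which is (-181/432) + ((173/432)*sqrt(47))*i.
List the singular points by increasing real part (a conjugate pair: the negative imaginary part first).

Radius of convergence at 0: 2.
At (1/24) - ((7/24)*sqrt(47))*i: a pole of order 1; residue (-181/432) - ((173/432)*sqrt(47))*i.
At (1/24) + ((7/24)*sqrt(47))*i: a pole of order 1; residue (-181/432) + ((173/432)*sqrt(47))*i.


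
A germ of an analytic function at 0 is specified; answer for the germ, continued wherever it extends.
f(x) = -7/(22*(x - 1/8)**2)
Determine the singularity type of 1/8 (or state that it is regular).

The denominator factor x - 1/8 vanishes at 1/8 and appears to the power 2; the numerator there equals -7/22, nonzero, and no other factor vanishes.
Hence a pole whose order is the multiplicity, 2.

The point is a pole of order 2.


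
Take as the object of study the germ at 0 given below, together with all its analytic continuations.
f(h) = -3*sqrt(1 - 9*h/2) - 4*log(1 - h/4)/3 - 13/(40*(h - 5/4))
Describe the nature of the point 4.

The term (-4/3)*log(1 - h/(4)) has argument 1 - 4/(4) = 0 at 4: a logarithmic (infinitely-sheeted) branch point; the remaining terms are analytic or single-valued there.

The point is a logarithmic branch point.


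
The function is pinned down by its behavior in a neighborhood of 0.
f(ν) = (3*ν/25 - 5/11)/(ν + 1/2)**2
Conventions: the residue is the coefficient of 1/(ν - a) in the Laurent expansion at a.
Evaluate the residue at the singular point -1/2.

At the order-2 pole -1/2 set g(ν) = (ν - (-1/2))^2*f(ν) = 3*ν/25 - 5/11.
Order-2 pole: residue = g'(a); g'(-1/2) = 3/25, so the residue is 3/25.

The residue is 3/25.


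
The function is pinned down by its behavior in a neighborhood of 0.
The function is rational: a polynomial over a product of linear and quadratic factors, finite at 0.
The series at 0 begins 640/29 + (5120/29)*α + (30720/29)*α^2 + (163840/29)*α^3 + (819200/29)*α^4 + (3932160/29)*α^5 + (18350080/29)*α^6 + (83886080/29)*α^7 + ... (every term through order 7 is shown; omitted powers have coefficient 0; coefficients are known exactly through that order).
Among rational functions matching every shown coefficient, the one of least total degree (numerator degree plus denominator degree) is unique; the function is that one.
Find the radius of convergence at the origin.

The radius of convergence is 1/4.

No rational of total degree below 2 reproduces all 8 coefficients; solving the [0/2] Pade equations on them gives f(α) = 40/(29*(α - 1/4)**2), whose expansion matches every shown term.
Denominator factor (α - 1/4)^2: pole of order 2 at 1/4, modulus 1/4.
The radius of convergence is the smallest modulus among the singular points: 1/4.


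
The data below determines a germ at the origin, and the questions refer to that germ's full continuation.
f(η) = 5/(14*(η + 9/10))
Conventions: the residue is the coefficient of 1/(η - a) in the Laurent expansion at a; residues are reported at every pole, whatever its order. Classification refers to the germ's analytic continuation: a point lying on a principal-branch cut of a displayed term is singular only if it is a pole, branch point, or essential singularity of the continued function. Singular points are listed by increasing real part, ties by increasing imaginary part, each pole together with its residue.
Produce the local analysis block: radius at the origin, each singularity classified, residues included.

Radius of convergence at 0: 9/10.
At -9/10: a pole of order 1; residue 5/14.

Denominator factor (η + 9/10): pole of order 1 at -9/10, modulus 9/10.
The radius of convergence is the smallest modulus among the singular points: 9/10.
At the order-1 pole -9/10 set g(η) = (η - (-9/10))*f(η) = 5/14.
Simple pole: residue = g(a) at a = -9/10, which is 5/14.


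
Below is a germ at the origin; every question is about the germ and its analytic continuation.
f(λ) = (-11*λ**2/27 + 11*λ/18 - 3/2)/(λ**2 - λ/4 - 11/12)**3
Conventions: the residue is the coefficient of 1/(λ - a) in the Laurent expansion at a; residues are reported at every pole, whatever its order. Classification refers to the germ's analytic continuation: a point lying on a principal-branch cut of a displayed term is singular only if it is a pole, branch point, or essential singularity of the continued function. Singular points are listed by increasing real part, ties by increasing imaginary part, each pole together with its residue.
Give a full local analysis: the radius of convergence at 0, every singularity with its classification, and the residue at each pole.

Radius of convergence at 0: -1/8 + (1/24)*sqrt(537).
At 1/8 - (1/24)*sqrt(537): a pole of order 3; residue (648640/51618051)*sqrt(537).
At 1/8 + (1/24)*sqrt(537): a pole of order 3; residue -(648640/51618051)*sqrt(537).


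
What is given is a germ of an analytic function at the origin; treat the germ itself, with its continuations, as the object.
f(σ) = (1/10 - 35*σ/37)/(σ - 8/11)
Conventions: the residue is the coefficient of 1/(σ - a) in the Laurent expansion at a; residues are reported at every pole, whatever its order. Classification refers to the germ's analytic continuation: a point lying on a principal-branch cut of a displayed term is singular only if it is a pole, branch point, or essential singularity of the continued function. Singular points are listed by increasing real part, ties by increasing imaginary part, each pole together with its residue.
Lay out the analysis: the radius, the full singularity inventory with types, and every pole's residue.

Denominator factor (σ - 8/11): pole of order 1 at 8/11, modulus 8/11.
The radius of convergence is the smallest modulus among the singular points: 8/11.
At the order-1 pole 8/11 set g(σ) = (σ - (8/11))*f(σ) = 1/10 - 35*σ/37.
Simple pole: residue = g(a) at a = 8/11, which is -2393/4070.

Radius of convergence at 0: 8/11.
At 8/11: a pole of order 1; residue -2393/4070.


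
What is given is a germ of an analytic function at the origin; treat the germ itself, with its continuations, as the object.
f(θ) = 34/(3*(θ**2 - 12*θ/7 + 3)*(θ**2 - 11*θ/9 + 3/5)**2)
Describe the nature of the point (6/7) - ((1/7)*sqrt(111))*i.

The point is a pole of order 1.

The denominator factor θ**2 - 12*θ/7 + 3 vanishes at (6/7) - ((1/7)*sqrt(111))*i and appears to the power 1; the numerator there equals 34/3, nonzero, and no other factor vanishes.
Hence a pole whose order is the multiplicity, 1.


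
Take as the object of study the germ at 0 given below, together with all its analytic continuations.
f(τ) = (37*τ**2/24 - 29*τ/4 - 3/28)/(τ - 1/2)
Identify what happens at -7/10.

Denominator factors: τ - 1/2 = -6/5 at τ = -7/10 — none vanishes.
So the germ continues analytically to -7/10.

The point is a regular point.


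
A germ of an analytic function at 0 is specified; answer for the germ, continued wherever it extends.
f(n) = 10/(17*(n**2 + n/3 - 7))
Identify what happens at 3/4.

Denominator factors: n**2 + n/3 - 7 = -99/16 at n = 3/4 — none vanishes.
So the germ continues analytically to 3/4.

The point is a regular point.


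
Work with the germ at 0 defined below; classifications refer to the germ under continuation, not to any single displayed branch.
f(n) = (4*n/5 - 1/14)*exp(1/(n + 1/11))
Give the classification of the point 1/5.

The point is a regular point.

There is no denominator, hence no pole anywhere.
The essential point of exp(1/(n - (-1/11))) is -1/11, not 1/5.
So the germ continues analytically to 1/5.


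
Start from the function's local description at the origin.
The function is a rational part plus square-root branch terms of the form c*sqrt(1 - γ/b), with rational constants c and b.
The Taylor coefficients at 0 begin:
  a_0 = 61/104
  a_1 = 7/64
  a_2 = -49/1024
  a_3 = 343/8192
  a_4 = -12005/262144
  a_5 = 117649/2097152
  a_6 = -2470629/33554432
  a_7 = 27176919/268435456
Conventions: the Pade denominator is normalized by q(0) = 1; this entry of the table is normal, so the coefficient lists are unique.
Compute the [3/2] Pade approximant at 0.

The Pade approximant has numerator coefficients [61/104, 945/832, 12789/26624, 343/16384]; denominator coefficients [1, 7/4, 147/256].

Taylor coefficients needed (read off): a_0 = 61/104, a_1 = 7/64, a_2 = -49/1024, a_3 = 343/8192, a_4 = -12005/262144, a_5 = 117649/2097152.
Write the denominator as Q(γ) = 1 + q1*γ + q2*γ^2. Requiring Q*f - P = O(γ^6) with deg P <= 3 kills the coefficients of γ^4..γ^5 in Q*f:
  γ^4: a_4 + q1*a_3 + q2*a_2 = 0, i.e. -12005/262144 + (343/8192)*q1 + (-49/1024)*q2 = 0.
  γ^5: a_5 + q1*a_4 + q2*a_3 = 0, i.e. 117649/2097152 + (-12005/262144)*q1 + (343/8192)*q2 = 0.
Solving this linear system: q1 = 7/4, q2 = 147/256.
The numerator is Q*f truncated at degree 3: P0 = a_0 = 61/104; P1 = a_1 + q1*a_0 = 945/832; P2 = a_2 + q1*a_1 + q2*a_0 = 12789/26624; P3 = a_3 + q1*a_2 + q2*a_1 = 343/16384.


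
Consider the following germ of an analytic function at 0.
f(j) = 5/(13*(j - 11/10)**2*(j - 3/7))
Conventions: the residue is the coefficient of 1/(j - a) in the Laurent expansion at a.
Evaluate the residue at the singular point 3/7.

At the order-1 pole 3/7 set g(j) = (j - (3/7))*f(j) = 5/(13*(j - 11/10)**2).
Simple pole: residue = g(a) at a = 3/7, which is 24500/28717.

The residue is 24500/28717.


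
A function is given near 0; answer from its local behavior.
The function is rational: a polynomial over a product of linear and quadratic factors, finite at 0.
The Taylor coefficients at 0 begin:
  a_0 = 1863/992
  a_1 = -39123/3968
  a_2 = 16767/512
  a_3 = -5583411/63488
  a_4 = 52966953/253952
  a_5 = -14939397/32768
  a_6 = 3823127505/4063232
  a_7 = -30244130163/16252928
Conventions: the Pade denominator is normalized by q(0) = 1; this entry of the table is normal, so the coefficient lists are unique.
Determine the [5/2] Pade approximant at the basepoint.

Taylor coefficients needed (read off): a_0 = 1863/992, a_1 = -39123/3968, a_2 = 16767/512, a_3 = -5583411/63488, a_4 = 52966953/253952, a_5 = -14939397/32768, a_6 = 3823127505/4063232, a_7 = -30244130163/16252928.
Write the denominator as Q(ζ) = 1 + q1*ζ + q2*ζ^2. Requiring Q*f - P = O(ζ^8) with deg P <= 5 kills the coefficients of ζ^6..ζ^7 in Q*f:
  ζ^6: a_6 + q1*a_5 + q2*a_4 = 0, i.e. 3823127505/4063232 + (-14939397/32768)*q1 + (52966953/253952)*q2 = 0.
  ζ^7: a_7 + q1*a_6 + q2*a_5 = 0, i.e. -30244130163/16252928 + (3823127505/4063232)*q1 + (-14939397/32768)*q2 = 0.
Solving this linear system: q1 = 2857/812, q2 = 1291/406.
The numerator is Q*f truncated at degree 5: P0 = a_0 = 1863/992; P1 = a_1 + q1*a_0 = -1309689/402752; P2 = a_2 + q1*a_1 + q2*a_0 = 1622673/402752; P3 = a_3 + q1*a_2 + q2*a_1 = -3280743/805504; P4 = a_4 + q1*a_3 + q2*a_2 = 10546443/3222016; P5 = a_5 + q1*a_4 + q2*a_3 = -11015919/6444032.

The Pade approximant has numerator coefficients [1863/992, -1309689/402752, 1622673/402752, -3280743/805504, 10546443/3222016, -11015919/6444032]; denominator coefficients [1, 2857/812, 1291/406].


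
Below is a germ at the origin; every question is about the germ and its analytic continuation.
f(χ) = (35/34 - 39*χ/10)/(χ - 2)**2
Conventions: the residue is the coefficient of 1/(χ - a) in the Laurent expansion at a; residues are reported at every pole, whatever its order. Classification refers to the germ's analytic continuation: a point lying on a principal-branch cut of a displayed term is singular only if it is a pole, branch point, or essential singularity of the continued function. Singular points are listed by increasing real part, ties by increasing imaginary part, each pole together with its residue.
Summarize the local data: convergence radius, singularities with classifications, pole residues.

Radius of convergence at 0: 2.
At 2: a pole of order 2; residue -39/10.

Denominator factor (χ - 2)^2: pole of order 2 at 2, modulus 2.
The radius of convergence is the smallest modulus among the singular points: 2.
At the order-2 pole 2 set g(χ) = (χ - (2))^2*f(χ) = 35/34 - 39*χ/10.
Order-2 pole: residue = g'(a); g'(2) = -39/10, so the residue is -39/10.


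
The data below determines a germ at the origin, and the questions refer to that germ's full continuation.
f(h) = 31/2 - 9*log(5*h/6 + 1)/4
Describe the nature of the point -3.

The point is a regular point.

There is no denominator, hence no pole anywhere.
Branch term log(1 - h/(-6/5)): argument at -3 is -3/2, nonzero, so -3 is not its branch point (a point on a principal cut is still regular for the continued germ).
So the germ continues analytically to -3.


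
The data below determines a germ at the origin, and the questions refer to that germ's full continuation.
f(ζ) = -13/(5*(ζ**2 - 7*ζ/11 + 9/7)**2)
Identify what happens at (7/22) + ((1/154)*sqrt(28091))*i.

The point is a pole of order 2.

The denominator factor ζ**2 - 7*ζ/11 + 9/7 vanishes at (7/22) + ((1/154)*sqrt(28091))*i and appears to the power 2; the numerator there equals -13/5, nonzero, and no other factor vanishes.
Hence a pole whose order is the multiplicity, 2.


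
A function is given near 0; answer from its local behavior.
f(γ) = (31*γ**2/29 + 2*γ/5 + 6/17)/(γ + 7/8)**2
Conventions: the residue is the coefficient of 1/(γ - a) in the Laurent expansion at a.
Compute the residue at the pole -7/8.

At the order-2 pole -7/8 set g(γ) = (γ - (-7/8))^2*f(γ) = 31*γ**2/29 + 2*γ/5 + 6/17.
Order-2 pole: residue = g'(a); g'(-7/8) = -853/580, so the residue is -853/580.

The residue is -853/580.


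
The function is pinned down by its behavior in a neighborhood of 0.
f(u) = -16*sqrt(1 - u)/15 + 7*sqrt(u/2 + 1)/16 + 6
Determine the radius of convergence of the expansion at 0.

Branch term (-16/15)*sqrt(1 - u/(1)): its argument vanishes at u = 1, a square-root branch point, modulus 1.
Branch term (7/16)*sqrt(1 - u/(-2)): its argument vanishes at u = -2, a square-root branch point, modulus 2.
The radius of convergence is the smallest modulus among the singular points: 1.

The radius of convergence is 1.


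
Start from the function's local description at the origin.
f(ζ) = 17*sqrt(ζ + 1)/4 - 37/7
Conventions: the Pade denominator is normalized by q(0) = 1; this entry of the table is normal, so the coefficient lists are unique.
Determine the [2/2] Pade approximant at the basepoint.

Taylor coefficients needed (expand at 0): a_0 = -29/28, a_1 = 17/8, a_2 = -17/32, a_3 = 17/64, a_4 = -85/512.
Write the denominator as Q(ζ) = 1 + q1*ζ + q2*ζ^2. Requiring Q*f - P = O(ζ^5) with deg P <= 2 kills the coefficients of ζ^3..ζ^4 in Q*f:
  ζ^3: a_3 + q1*a_2 + q2*a_1 = 0, i.e. 17/64 + (-17/32)*q1 + (17/8)*q2 = 0.
  ζ^4: a_4 + q1*a_3 + q2*a_2 = 0, i.e. -85/512 + (17/64)*q1 + (-17/32)*q2 = 0.
Solving this linear system: q1 = 3/4, q2 = 1/16.
The numerator is Q*f truncated at degree 2: P0 = a_0 = -29/28; P1 = a_1 + q1*a_0 = 151/112; P2 = a_2 + q1*a_1 + q2*a_0 = 447/448.

The Pade approximant has numerator coefficients [-29/28, 151/112, 447/448]; denominator coefficients [1, 3/4, 1/16].


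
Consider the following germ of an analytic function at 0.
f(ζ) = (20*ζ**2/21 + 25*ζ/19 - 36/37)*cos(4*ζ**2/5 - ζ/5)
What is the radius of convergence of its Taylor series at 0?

The radius of convergence is infinite.

The factor cos(4*ζ**2/5 - ζ/5) is entire and contributes no finite singular point.
The polynomial part has no poles.
No finite singular points: the Taylor series at 0 converges everywhere.


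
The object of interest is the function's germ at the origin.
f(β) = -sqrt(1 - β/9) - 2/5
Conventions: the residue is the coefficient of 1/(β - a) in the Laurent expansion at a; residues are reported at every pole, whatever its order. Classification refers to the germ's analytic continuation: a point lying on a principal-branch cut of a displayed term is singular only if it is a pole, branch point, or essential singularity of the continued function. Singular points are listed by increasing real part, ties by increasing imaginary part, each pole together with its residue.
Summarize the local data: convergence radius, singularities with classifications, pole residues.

Radius of convergence at 0: 9.
At 9: an algebraic (square-root) branch point.

Branch term (-1)*sqrt(1 - β/(9)): its argument vanishes at β = 9, a square-root branch point, modulus 9.
The radius of convergence is the smallest modulus among the singular points: 9.


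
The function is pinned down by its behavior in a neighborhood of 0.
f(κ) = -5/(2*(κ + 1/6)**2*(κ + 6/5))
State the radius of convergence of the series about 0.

Denominator factor (κ + 1/6)^2: pole of order 2 at -1/6, modulus 1/6.
Denominator factor (κ + 6/5): pole of order 1 at -6/5, modulus 6/5.
The radius of convergence is the smallest modulus among the singular points: 1/6.

The radius of convergence is 1/6.


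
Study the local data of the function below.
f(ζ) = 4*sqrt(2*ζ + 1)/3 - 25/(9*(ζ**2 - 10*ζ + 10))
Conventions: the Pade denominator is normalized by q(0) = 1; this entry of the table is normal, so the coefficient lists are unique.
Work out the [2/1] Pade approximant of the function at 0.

Taylor coefficients needed (expand at 0): a_0 = 19/18, a_1 = 19/18, a_2 = -11/12, a_3 = 4/9.
Write the denominator as Q(ζ) = 1 + q1*ζ. Requiring Q*f - P = O(ζ^4) with deg P <= 2 kills the coefficients of ζ^3..ζ^3 in Q*f:
  ζ^3: a_3 + q1*a_2 = 0, i.e. 4/9 + (-11/12)*q1 = 0.
Solving this linear system: q1 = 16/33.
The numerator is Q*f truncated at degree 2: P0 = a_0 = 19/18; P1 = a_1 + q1*a_0 = 931/594; P2 = a_2 + q1*a_1 = -481/1188.

The Pade approximant has numerator coefficients [19/18, 931/594, -481/1188]; denominator coefficients [1, 16/33].


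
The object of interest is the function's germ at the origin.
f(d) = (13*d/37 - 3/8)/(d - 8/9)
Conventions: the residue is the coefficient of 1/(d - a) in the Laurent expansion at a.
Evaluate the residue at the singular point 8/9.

At the order-1 pole 8/9 set g(d) = (d - (8/9))*f(d) = 13*d/37 - 3/8.
Simple pole: residue = g(a) at a = 8/9, which is -167/2664.

The residue is -167/2664.


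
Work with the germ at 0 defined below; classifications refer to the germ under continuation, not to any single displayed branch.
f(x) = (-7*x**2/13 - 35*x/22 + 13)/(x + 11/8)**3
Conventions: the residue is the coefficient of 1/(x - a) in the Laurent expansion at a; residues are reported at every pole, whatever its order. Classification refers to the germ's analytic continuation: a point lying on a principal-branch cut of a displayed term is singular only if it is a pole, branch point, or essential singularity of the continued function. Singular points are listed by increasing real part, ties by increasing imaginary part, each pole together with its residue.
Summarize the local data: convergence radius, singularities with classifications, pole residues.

Radius of convergence at 0: 11/8.
At -11/8: a pole of order 3; residue -7/13.

Denominator factor (x + 11/8)^3: pole of order 3 at -11/8, modulus 11/8.
The radius of convergence is the smallest modulus among the singular points: 11/8.
At the order-3 pole -11/8 set g(x) = (x - (-11/8))^3*f(x) = -7*x**2/13 - 35*x/22 + 13.
Order-3 pole: residue = g''(a)/2; g''(-11/8) = -14/13, so the residue is -7/13.
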